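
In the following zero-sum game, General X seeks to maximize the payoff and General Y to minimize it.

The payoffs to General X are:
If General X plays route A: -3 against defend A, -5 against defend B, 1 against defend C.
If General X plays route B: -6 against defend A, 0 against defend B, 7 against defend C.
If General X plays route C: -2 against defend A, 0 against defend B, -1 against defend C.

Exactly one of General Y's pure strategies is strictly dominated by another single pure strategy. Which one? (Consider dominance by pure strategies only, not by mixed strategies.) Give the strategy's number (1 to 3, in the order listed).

General Y prefers columns that give General X less. Compare defend C with defend A: -3 < 1, -6 < 7, -2 < -1.
So defend A strictly dominates defend C for General Y; defend C is strictly dominated.

3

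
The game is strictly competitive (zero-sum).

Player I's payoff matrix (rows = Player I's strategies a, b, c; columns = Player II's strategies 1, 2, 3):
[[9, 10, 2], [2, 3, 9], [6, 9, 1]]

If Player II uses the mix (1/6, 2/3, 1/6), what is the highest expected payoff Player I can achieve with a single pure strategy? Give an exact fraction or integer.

17/2

a: (9)·(1/6) + (10)·(2/3) + (2)·(1/6) = 17/2.
b: (2)·(1/6) + (3)·(2/3) + (9)·(1/6) = 23/6.
c: (6)·(1/6) + (9)·(2/3) + (1)·(1/6) = 43/6.
The best pure response is a with expected payoff 17/2.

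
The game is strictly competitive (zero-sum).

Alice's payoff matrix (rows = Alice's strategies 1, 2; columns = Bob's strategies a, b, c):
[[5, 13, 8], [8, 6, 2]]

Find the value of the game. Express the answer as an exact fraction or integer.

6

Column b is strictly dominated by c for Bob (it gives Alice more in every row).
The remaining 2×2 game on (1, 2) × (a, c) has no saddle point. Let Alice play 1 with probability p; indifference gives 5p + 8(1−p) = 8p + 2(1−p), so p = 2/3.
Similarly Bob's optimal q on a is 2/3, and the value is 5·(2/3) + (8)·(1/3) = 6.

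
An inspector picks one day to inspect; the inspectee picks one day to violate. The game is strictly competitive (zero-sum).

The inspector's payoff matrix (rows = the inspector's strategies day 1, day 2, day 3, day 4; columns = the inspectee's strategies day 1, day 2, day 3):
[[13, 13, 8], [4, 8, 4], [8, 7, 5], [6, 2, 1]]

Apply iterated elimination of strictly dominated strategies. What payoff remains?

8

Row day 4 is strictly dominated by row day 1 (13>6, 13>2, 8>1); eliminate day 4.
Row day 3 is strictly dominated by row day 1 (13>8, 13>7, 8>5); eliminate day 3.
Row day 2 is strictly dominated by row day 1 (13>4, 13>8, 8>4); eliminate day 2.
Column day 1 is strictly dominated by day 3 for the inspectee (8<13); eliminate day 1.
Column day 2 is strictly dominated by day 3 for the inspectee (8<13); eliminate day 2.
Only (day 1, day 3) remains, with payoff 8.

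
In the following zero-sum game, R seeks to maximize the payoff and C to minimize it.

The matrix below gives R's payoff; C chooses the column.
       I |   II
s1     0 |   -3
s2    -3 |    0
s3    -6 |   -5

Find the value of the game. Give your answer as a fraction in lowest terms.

Row s3 is strictly dominated by row s1, so R never plays it.
The remaining 2×2 game on (s1, s2) × (I, II) has no saddle point. Let R play s1 with probability p; indifference gives −3(1−p) = −3p, so p = 1/2.
Similarly C's optimal q on I is 1/2, and the value is 0·(1/2) + (-3)·(1/2) = -3/2.

-3/2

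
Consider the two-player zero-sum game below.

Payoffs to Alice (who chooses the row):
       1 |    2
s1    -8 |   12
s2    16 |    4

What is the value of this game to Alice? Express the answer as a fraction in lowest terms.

Row minima are -8 and 4, so Alice's maximin is 4; column maxima are 16 and 12, so Bob's minimax is 12. These differ, so the equilibrium is in mixed strategies.
Let Alice play s1 with probability p. Bob is indifferent when −8p + 16(1−p) = 12p + 4(1−p), giving p = 3/8.
Let Bob play 1 with probability q. Alice is indifferent when −8q + 12(1−q) = 16q + 4(1−q), giving q = 1/4.
The value is -8·(1/4) + (12)·(3/4) = 7.

7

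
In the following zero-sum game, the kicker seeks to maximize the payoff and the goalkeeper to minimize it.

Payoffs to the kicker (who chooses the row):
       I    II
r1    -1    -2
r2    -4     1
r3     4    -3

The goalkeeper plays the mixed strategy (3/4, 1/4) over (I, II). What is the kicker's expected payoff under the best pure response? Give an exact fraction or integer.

9/4

r1: (-1)·(3/4) + (-2)·(1/4) = -5/4.
r2: (-4)·(3/4) + (1)·(1/4) = -11/4.
r3: (4)·(3/4) + (-3)·(1/4) = 9/4.
The best pure response is r3 with expected payoff 9/4.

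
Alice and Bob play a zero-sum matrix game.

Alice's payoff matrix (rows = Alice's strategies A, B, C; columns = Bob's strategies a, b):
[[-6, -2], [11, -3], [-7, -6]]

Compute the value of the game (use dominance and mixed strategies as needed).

Row C is strictly dominated by row A, so Alice never plays it.
The remaining 2×2 game on (A, B) × (a, b) has no saddle point. Let Alice play A with probability p; indifference gives −6p + 11(1−p) = −2p − 3(1−p), so p = 7/9.
Similarly Bob's optimal q on a is 1/18, and the value is -6·(1/18) + (-2)·(17/18) = -20/9.

-20/9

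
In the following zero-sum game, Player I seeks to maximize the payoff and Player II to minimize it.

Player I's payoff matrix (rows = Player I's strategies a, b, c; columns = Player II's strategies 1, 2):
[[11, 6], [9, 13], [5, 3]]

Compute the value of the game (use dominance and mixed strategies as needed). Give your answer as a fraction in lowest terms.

89/9

Row c is strictly dominated by row a, so Player I never plays it.
The remaining 2×2 game on (a, b) × (1, 2) has no saddle point. Let Player I play a with probability p; indifference gives 11p + 9(1−p) = 6p + 13(1−p), so p = 4/9.
Similarly Player II's optimal q on 1 is 7/9, and the value is 11·(7/9) + (6)·(2/9) = 89/9.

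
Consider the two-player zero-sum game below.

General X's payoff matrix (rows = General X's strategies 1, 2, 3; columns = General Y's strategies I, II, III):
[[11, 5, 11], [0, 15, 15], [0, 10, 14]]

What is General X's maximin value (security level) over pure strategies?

5

The worst-case payoff for each row is 1: 5, 2: 0, 3: 0.
The best of these is 5.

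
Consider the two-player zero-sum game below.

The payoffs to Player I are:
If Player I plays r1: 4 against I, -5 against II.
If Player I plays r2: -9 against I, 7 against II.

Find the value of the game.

-17/25

Row minima are -5 and -9, so Player I's maximin is -5; column maxima are 4 and 7, so Player II's minimax is 4. These differ, so the equilibrium is in mixed strategies.
Let Player I play r1 with probability p. Player II is indifferent when 4p − 9(1−p) = −5p + 7(1−p), giving p = 16/25.
Let Player II play I with probability q. Player I is indifferent when 4q − 5(1−q) = −9q + 7(1−q), giving q = 12/25.
The value is 4·(12/25) + (-5)·(13/25) = -17/25.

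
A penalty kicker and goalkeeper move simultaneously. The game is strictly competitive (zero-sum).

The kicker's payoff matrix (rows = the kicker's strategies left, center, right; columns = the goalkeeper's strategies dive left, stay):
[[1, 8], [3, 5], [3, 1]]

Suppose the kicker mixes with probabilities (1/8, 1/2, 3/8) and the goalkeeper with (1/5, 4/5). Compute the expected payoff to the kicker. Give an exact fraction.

73/20

Against (1/5, 4/5), each row's expected payoff is left: 33/5; center: 23/5; right: 7/5.
Taking the (1/8, 1/2, 3/8)-weighted average: (1/8)·(33/5) + (1/2)·(23/5) + (3/8)·(7/5) = 73/20.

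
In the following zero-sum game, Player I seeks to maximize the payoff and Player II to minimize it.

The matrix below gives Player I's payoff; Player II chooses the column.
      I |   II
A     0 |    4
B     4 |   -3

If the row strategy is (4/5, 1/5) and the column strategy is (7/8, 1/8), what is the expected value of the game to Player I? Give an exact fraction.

41/40

Against (7/8, 1/8), each row's expected payoff is A: 1/2; B: 25/8.
Taking the (4/5, 1/5)-weighted average: (4/5)·(1/2) + (1/5)·(25/8) = 41/40.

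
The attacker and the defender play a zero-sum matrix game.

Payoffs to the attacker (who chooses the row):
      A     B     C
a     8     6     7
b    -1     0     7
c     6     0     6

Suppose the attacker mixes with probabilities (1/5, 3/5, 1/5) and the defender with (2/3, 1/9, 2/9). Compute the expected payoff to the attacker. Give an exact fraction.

28/9

Against (2/3, 1/9, 2/9), each row's expected payoff is a: 68/9; b: 8/9; c: 16/3.
Taking the (1/5, 3/5, 1/5)-weighted average: (1/5)·(68/9) + (3/5)·(8/9) + (1/5)·(16/3) = 28/9.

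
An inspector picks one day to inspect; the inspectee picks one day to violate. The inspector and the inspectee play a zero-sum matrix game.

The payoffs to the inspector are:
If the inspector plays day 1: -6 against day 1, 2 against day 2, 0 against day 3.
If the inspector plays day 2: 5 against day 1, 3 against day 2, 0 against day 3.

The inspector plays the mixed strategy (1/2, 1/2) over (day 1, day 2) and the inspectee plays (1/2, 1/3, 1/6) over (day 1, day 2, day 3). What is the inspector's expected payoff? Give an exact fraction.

7/12

Against (1/2, 1/3, 1/6), each row's expected payoff is day 1: -7/3; day 2: 7/2.
Taking the (1/2, 1/2)-weighted average: (1/2)·(-7/3) + (1/2)·(7/2) = 7/12.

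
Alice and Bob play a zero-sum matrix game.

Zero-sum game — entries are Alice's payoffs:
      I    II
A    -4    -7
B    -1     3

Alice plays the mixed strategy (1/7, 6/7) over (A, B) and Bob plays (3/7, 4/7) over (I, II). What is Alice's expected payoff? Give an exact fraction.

2/7

Against (3/7, 4/7), each row's expected payoff is A: -40/7; B: 9/7.
Taking the (1/7, 6/7)-weighted average: (1/7)·(-40/7) + (6/7)·(9/7) = 2/7.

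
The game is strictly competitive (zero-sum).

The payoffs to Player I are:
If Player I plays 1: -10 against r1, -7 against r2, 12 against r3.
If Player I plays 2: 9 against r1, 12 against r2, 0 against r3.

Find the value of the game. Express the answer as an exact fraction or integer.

Column r2 is strictly dominated by r1 for Player II (it gives Player I more in every row).
The remaining 2×2 game on (1, 2) × (r1, r3) has no saddle point. Let Player I play 1 with probability p; indifference gives −10p + 9(1−p) = 12p, so p = 9/31.
Similarly Player II's optimal q on r1 is 12/31, and the value is -10·(12/31) + (12)·(19/31) = 108/31.

108/31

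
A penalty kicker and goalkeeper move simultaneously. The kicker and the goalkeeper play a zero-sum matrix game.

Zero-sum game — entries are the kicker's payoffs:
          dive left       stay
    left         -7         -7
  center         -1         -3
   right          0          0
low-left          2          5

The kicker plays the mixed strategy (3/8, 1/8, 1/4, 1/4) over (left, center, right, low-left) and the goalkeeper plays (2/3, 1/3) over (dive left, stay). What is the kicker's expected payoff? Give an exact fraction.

-25/12

Against (2/3, 1/3), each row's expected payoff is left: -7; center: -5/3; right: 0; low-left: 3.
Taking the (3/8, 1/8, 1/4, 1/4)-weighted average: (3/8)·(-7) + (1/8)·(-5/3) + (1/4)·(0) + (1/4)·(3) = -25/12.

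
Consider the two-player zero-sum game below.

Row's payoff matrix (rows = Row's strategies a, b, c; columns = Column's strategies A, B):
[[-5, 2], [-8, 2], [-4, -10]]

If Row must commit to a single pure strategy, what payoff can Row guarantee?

The worst-case payoff for each row is a: -5, b: -8, c: -10.
The best of these is -5.

-5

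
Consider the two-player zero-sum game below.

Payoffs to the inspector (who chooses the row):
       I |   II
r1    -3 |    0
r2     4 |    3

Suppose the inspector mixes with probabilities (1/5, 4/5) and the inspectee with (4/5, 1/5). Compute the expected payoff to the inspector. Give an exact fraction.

64/25

Against (4/5, 1/5), each row's expected payoff is r1: -12/5; r2: 19/5.
Taking the (1/5, 4/5)-weighted average: (1/5)·(-12/5) + (4/5)·(19/5) = 64/25.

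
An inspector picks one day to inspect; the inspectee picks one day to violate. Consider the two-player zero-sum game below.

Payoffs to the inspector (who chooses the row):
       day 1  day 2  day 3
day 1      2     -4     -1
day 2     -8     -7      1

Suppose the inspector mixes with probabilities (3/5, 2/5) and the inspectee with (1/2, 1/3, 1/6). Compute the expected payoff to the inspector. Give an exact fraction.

-83/30

Against (1/2, 1/3, 1/6), each row's expected payoff is day 1: -1/2; day 2: -37/6.
Taking the (3/5, 2/5)-weighted average: (3/5)·(-1/2) + (2/5)·(-37/6) = -83/30.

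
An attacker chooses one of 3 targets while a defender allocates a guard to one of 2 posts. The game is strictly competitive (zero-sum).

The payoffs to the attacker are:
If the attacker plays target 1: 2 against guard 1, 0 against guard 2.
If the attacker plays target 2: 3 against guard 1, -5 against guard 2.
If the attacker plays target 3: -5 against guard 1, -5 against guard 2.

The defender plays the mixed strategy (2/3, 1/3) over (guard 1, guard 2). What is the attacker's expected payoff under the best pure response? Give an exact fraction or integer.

target 1: (2)·(2/3) + (0)·(1/3) = 4/3.
target 2: (3)·(2/3) + (-5)·(1/3) = 1/3.
target 3: (-5)·(2/3) + (-5)·(1/3) = -5.
The best pure response is target 1 with expected payoff 4/3.

4/3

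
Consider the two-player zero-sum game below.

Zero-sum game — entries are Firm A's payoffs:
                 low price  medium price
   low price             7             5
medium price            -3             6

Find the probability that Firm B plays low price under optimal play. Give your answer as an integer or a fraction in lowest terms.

Row minima are 5 and -3, so Firm A's maximin is 5; column maxima are 7 and 6, so Firm B's minimax is 6. These differ, so the equilibrium is in mixed strategies.
Let Firm B play low price with probability q. Firm A is indifferent when 7q + 5(1−q) = −3q + 6(1−q), giving q = 1/11.

1/11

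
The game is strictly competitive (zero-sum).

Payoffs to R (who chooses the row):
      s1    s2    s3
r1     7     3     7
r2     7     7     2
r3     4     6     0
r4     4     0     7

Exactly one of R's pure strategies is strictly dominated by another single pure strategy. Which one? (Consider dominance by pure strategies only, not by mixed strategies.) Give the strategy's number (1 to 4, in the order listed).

3

Compare r3 with r2: 7 > 4, 7 > 6, 2 > 0.
So r2 strictly dominates r3 for R; r3 is strictly dominated.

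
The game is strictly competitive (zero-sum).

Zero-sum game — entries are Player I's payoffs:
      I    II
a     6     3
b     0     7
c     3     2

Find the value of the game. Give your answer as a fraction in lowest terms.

Row c is strictly dominated by row a, so Player I never plays it.
The remaining 2×2 game on (a, b) × (I, II) has no saddle point. Let Player I play a with probability p; indifference gives 6p = 3p + 7(1−p), so p = 7/10.
Similarly Player II's optimal q on I is 2/5, and the value is 6·(2/5) + (3)·(3/5) = 21/5.

21/5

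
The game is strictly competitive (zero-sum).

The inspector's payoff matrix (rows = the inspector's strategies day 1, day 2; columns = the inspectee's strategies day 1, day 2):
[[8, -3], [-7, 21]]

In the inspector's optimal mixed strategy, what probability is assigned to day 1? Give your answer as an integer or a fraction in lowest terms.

Row minima are -3 and -7, so the inspector's maximin is -3; column maxima are 8 and 21, so the inspectee's minimax is 8. These differ, so the equilibrium is in mixed strategies.
Let the inspector play day 1 with probability p. The inspectee is indifferent when 8p − 7(1−p) = −3p + 21(1−p), giving p = 28/39.

28/39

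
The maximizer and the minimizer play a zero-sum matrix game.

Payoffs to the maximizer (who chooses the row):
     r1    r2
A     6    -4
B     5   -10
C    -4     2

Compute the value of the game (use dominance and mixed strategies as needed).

Row B is strictly dominated by row A, so the maximizer never plays it.
The remaining 2×2 game on (A, C) × (r1, r2) has no saddle point. Let the maximizer play A with probability p; indifference gives 6p − 4(1−p) = −4p + 2(1−p), so p = 3/8.
Similarly the minimizer's optimal q on r1 is 3/8, and the value is 6·(3/8) + (-4)·(5/8) = -1/4.

-1/4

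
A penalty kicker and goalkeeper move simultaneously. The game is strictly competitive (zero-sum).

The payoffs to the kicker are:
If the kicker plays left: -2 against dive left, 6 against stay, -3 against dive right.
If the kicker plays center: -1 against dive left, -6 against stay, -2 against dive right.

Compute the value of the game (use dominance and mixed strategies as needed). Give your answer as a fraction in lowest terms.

Column dive left is strictly dominated by dive right for the goalkeeper (it gives the kicker more in every row).
The remaining 2×2 game on (left, center) × (stay, dive right) has no saddle point. Let the kicker play left with probability p; indifference gives 6p − 6(1−p) = −3p − 2(1−p), so p = 4/13.
Similarly the goalkeeper's optimal q on stay is 1/13, and the value is 6·(1/13) + (-3)·(12/13) = -30/13.

-30/13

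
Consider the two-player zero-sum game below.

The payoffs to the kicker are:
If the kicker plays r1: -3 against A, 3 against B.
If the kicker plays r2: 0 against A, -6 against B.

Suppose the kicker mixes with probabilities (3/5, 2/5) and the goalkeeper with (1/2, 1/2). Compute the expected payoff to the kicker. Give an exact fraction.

-6/5

Against (1/2, 1/2), each row's expected payoff is r1: 0; r2: -3.
Taking the (3/5, 2/5)-weighted average: (3/5)·(0) + (2/5)·(-3) = -6/5.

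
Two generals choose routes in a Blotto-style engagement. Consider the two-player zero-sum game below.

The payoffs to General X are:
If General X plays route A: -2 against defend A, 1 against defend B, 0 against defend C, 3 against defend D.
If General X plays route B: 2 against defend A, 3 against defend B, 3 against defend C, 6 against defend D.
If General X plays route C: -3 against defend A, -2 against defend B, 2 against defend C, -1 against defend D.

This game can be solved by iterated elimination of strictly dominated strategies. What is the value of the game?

2

Column defend B is strictly dominated by defend A for General Y (-2<1, 2<3, -3<-2); eliminate defend B.
Column defend D is strictly dominated by defend A for General Y (-2<3, 2<6, -3<-1); eliminate defend D.
Row route A is strictly dominated by row route B (2>-2, 3>0); eliminate route A.
Row route C is strictly dominated by row route B (2>-3, 3>2); eliminate route C.
Column defend C is strictly dominated by defend A for General Y (2<3); eliminate defend C.
Only (route B, defend A) remains, with payoff 2.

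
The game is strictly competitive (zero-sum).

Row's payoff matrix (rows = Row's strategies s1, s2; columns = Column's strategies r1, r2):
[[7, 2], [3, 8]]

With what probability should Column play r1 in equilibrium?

Row minima are 2 and 3, so Row's maximin is 3; column maxima are 7 and 8, so Column's minimax is 7. These differ, so the equilibrium is in mixed strategies.
Let Column play r1 with probability q. Row is indifferent when 7q + 2(1−q) = 3q + 8(1−q), giving q = 3/5.

3/5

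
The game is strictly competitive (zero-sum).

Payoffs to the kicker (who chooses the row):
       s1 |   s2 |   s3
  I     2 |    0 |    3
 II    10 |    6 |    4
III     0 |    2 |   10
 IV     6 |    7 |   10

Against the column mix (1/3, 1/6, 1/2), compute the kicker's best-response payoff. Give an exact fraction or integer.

49/6

I: (2)·(1/3) + (0)·(1/6) + (3)·(1/2) = 13/6.
II: (10)·(1/3) + (6)·(1/6) + (4)·(1/2) = 19/3.
III: (0)·(1/3) + (2)·(1/6) + (10)·(1/2) = 16/3.
IV: (6)·(1/3) + (7)·(1/6) + (10)·(1/2) = 49/6.
The best pure response is IV with expected payoff 49/6.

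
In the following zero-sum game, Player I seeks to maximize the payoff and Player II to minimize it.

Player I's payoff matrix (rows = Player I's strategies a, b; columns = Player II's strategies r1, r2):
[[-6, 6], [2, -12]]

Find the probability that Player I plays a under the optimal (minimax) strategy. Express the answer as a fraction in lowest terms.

7/13

Row minima are -6 and -12, so Player I's maximin is -6; column maxima are 2 and 6, so Player II's minimax is 2. These differ, so the equilibrium is in mixed strategies.
Let Player I play a with probability p. Player II is indifferent when −6p + 2(1−p) = 6p − 12(1−p), giving p = 7/13.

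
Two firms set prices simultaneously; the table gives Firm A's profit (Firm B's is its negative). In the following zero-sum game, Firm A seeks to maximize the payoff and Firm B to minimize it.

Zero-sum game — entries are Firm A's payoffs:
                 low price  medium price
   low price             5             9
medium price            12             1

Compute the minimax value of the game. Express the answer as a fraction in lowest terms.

Row minima are 5 and 1, so Firm A's maximin is 5; column maxima are 12 and 9, so Firm B's minimax is 9. These differ, so the equilibrium is in mixed strategies.
Let Firm A play low price with probability p. Firm B is indifferent when 5p + 12(1−p) = 9p + (1−p), giving p = 11/15.
Let Firm B play low price with probability q. Firm A is indifferent when 5q + 9(1−q) = 12q + (1−q), giving q = 8/15.
The value is 5·(8/15) + (9)·(7/15) = 103/15.

103/15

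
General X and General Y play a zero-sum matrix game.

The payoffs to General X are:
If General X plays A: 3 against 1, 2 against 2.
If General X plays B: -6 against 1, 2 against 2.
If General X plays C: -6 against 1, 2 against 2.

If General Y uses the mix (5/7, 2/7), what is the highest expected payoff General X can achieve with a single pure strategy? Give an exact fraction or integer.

19/7

A: (3)·(5/7) + (2)·(2/7) = 19/7.
B: (-6)·(5/7) + (2)·(2/7) = -26/7.
C: (-6)·(5/7) + (2)·(2/7) = -26/7.
The best pure response is A with expected payoff 19/7.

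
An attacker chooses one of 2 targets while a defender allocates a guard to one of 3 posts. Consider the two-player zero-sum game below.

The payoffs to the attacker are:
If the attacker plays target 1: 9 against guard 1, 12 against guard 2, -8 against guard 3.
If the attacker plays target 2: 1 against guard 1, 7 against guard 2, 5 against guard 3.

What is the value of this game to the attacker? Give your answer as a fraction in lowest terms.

53/21

Column guard 2 is strictly dominated by guard 1 for the defender (it gives the attacker more in every row).
The remaining 2×2 game on (target 1, target 2) × (guard 1, guard 3) has no saddle point. Let the attacker play target 1 with probability p; indifference gives 9p + (1−p) = −8p + 5(1−p), so p = 4/21.
Similarly the defender's optimal q on guard 1 is 13/21, and the value is 9·(13/21) + (-8)·(8/21) = 53/21.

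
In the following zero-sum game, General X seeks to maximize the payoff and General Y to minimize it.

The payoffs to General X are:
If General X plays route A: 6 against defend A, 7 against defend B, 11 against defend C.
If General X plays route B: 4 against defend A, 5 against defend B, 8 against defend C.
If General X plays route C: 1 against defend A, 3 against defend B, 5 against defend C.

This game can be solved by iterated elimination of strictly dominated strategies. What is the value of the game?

Row route B is strictly dominated by row route A (6>4, 7>5, 11>8); eliminate route B.
Row route C is strictly dominated by row route A (6>1, 7>3, 11>5); eliminate route C.
Column defend C is strictly dominated by defend A for General Y (6<11); eliminate defend C.
Column defend B is strictly dominated by defend A for General Y (6<7); eliminate defend B.
Only (route A, defend A) remains, with payoff 6.

6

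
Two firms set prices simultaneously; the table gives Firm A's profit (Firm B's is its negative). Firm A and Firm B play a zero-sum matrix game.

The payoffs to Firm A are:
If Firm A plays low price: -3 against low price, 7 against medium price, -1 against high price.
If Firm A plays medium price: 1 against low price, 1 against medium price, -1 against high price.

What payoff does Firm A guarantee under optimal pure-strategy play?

-1

Row minima: -3, -1 → Firm A's maximin is -1.
Column maxima: 1, 7, -1 → Firm B's minimax is -1.
They coincide at (medium price, high price), so the value is -1.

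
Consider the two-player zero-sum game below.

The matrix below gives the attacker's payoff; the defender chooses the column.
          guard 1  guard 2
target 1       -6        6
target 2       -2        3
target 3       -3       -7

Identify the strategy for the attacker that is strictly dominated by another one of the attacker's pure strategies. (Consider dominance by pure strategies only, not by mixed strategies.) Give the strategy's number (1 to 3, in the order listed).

3

Compare target 3 with target 2: -2 > -3, 3 > -7.
So target 2 strictly dominates target 3 for the attacker; target 3 is strictly dominated.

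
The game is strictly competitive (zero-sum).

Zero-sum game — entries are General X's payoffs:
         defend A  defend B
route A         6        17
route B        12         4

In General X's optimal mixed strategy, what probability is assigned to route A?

8/19

Row minima are 6 and 4, so General X's maximin is 6; column maxima are 12 and 17, so General Y's minimax is 12. These differ, so the equilibrium is in mixed strategies.
Let General X play route A with probability p. General Y is indifferent when 6p + 12(1−p) = 17p + 4(1−p), giving p = 8/19.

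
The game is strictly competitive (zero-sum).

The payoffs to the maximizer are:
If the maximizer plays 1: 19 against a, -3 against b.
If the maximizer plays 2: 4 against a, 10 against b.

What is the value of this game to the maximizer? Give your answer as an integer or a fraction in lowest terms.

Row minima are -3 and 4, so the maximizer's maximin is 4; column maxima are 19 and 10, so the minimizer's minimax is 10. These differ, so the equilibrium is in mixed strategies.
Let the maximizer play 1 with probability p. The minimizer is indifferent when 19p + 4(1−p) = −3p + 10(1−p), giving p = 3/14.
Let the minimizer play a with probability q. The maximizer is indifferent when 19q − 3(1−q) = 4q + 10(1−q), giving q = 13/28.
The value is 19·(13/28) + (-3)·(15/28) = 101/14.

101/14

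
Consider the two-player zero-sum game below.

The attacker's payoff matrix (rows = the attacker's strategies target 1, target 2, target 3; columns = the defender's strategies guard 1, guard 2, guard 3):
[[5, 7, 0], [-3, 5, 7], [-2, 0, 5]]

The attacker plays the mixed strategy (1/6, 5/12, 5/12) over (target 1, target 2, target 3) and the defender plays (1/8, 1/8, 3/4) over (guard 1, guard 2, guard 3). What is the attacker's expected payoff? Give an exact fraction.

Against (1/8, 1/8, 3/4), each row's expected payoff is target 1: 3/2; target 2: 11/2; target 3: 7/2.
Taking the (1/6, 5/12, 5/12)-weighted average: (1/6)·(3/2) + (5/12)·(11/2) + (5/12)·(7/2) = 4.

4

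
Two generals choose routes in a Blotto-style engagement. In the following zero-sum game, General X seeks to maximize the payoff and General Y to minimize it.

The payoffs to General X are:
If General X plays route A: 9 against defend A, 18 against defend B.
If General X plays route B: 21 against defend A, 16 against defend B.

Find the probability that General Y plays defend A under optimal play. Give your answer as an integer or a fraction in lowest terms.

Row minima are 9 and 16, so General X's maximin is 16; column maxima are 21 and 18, so General Y's minimax is 18. These differ, so the equilibrium is in mixed strategies.
Let General Y play defend A with probability q. General X is indifferent when 9q + 18(1−q) = 21q + 16(1−q), giving q = 1/7.

1/7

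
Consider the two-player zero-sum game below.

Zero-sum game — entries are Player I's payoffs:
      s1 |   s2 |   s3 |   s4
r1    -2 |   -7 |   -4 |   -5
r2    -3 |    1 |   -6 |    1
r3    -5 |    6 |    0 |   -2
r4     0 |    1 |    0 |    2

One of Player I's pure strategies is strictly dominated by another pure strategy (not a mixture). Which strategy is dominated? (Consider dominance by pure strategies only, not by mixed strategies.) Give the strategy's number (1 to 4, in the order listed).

Compare r1 with r4: 0 > -2, 1 > -7, 0 > -4, 2 > -5.
So r4 strictly dominates r1 for Player I; r1 is strictly dominated.

1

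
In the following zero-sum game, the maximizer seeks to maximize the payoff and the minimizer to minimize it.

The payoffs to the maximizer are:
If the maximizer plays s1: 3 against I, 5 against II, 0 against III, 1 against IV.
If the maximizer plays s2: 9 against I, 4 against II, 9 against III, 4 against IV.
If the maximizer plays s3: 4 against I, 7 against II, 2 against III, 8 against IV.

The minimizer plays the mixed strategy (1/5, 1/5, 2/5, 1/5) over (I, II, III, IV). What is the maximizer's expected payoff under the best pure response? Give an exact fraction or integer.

s1: (3)·(1/5) + (5)·(1/5) + (0)·(2/5) + (1)·(1/5) = 9/5.
s2: (9)·(1/5) + (4)·(1/5) + (9)·(2/5) + (4)·(1/5) = 7.
s3: (4)·(1/5) + (7)·(1/5) + (2)·(2/5) + (8)·(1/5) = 23/5.
The best pure response is s2 with expected payoff 7.

7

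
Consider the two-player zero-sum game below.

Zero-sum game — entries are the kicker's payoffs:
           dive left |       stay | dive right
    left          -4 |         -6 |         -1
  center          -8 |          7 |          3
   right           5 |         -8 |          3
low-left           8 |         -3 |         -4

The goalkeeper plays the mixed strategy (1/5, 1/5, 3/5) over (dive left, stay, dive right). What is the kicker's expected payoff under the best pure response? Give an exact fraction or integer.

8/5

left: (-4)·(1/5) + (-6)·(1/5) + (-1)·(3/5) = -13/5.
center: (-8)·(1/5) + (7)·(1/5) + (3)·(3/5) = 8/5.
right: (5)·(1/5) + (-8)·(1/5) + (3)·(3/5) = 6/5.
low-left: (8)·(1/5) + (-3)·(1/5) + (-4)·(3/5) = -7/5.
The best pure response is center with expected payoff 8/5.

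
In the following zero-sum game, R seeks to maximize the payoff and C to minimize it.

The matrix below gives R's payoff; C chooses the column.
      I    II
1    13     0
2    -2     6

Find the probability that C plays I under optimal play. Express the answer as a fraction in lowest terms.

2/7

Row minima are 0 and -2, so R's maximin is 0; column maxima are 13 and 6, so C's minimax is 6. These differ, so the equilibrium is in mixed strategies.
Let C play I with probability q. R is indifferent when 13q = −2q + 6(1−q), giving q = 2/7.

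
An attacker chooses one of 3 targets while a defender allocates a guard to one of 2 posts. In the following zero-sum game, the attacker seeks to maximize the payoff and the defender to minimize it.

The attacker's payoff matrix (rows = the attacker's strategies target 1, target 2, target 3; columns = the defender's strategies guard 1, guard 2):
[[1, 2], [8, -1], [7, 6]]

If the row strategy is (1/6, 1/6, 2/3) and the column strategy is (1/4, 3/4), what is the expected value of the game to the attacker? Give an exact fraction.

Against (1/4, 3/4), each row's expected payoff is target 1: 7/4; target 2: 5/4; target 3: 25/4.
Taking the (1/6, 1/6, 2/3)-weighted average: (1/6)·(7/4) + (1/6)·(5/4) + (2/3)·(25/4) = 14/3.

14/3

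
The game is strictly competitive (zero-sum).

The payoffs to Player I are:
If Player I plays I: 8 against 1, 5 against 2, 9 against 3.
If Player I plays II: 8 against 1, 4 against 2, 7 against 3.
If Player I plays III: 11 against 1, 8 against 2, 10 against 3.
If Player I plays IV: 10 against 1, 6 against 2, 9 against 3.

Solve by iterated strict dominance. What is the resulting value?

8

Row IV is strictly dominated by row III (11>10, 8>6, 10>9); eliminate IV.
Row II is strictly dominated by row III (11>8, 8>4, 10>7); eliminate II.
Column 3 is strictly dominated by 2 for Player II (5<9, 8<10); eliminate 3.
Column 1 is strictly dominated by 2 for Player II (5<8, 8<11); eliminate 1.
Row I is strictly dominated by row III (8>5); eliminate I.
Only (III, 2) remains, with payoff 8.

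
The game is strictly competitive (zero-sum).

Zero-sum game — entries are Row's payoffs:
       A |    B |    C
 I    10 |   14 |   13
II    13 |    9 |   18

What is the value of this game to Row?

23/2

Column C is strictly dominated by A for Column (it gives Row more in every row).
The remaining 2×2 game on (I, II) × (A, B) has no saddle point. Let Row play I with probability p; indifference gives 10p + 13(1−p) = 14p + 9(1−p), so p = 1/2.
Similarly Column's optimal q on A is 5/8, and the value is 10·(5/8) + (14)·(3/8) = 23/2.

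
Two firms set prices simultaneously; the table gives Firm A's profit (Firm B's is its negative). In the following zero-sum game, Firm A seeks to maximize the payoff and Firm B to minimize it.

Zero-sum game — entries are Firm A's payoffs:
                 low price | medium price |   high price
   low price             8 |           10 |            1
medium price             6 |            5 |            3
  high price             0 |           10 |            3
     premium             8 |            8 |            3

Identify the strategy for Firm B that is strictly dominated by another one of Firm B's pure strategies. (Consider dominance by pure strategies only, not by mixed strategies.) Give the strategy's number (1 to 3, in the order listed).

Firm B prefers columns that give Firm A less. Compare medium price with high price: 1 < 10, 3 < 5, 3 < 10, 3 < 8.
So high price strictly dominates medium price for Firm B; medium price is strictly dominated.

2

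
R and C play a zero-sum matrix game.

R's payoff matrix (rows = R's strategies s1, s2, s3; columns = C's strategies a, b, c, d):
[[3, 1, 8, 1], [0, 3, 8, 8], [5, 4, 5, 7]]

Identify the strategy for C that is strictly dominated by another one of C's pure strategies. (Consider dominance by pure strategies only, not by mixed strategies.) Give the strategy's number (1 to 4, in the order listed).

C prefers columns that give R less. Compare c with b: 1 < 8, 3 < 8, 4 < 5.
So b strictly dominates c for C; c is strictly dominated.

3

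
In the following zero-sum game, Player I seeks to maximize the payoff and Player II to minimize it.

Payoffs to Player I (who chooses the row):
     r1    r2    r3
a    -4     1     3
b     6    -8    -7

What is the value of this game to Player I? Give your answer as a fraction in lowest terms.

Column r3 is strictly dominated by r2 for Player II (it gives Player I more in every row).
The remaining 2×2 game on (a, b) × (r1, r2) has no saddle point. Let Player I play a with probability p; indifference gives −4p + 6(1−p) = p − 8(1−p), so p = 14/19.
Similarly Player II's optimal q on r1 is 9/19, and the value is -4·(9/19) + (1)·(10/19) = -26/19.

-26/19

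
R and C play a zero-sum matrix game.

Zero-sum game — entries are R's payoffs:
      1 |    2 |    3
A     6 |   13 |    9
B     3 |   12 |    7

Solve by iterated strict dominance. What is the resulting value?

Column 2 is strictly dominated by 1 for C (6<13, 3<12); eliminate 2.
Row B is strictly dominated by row A (6>3, 9>7); eliminate B.
Column 3 is strictly dominated by 1 for C (6<9); eliminate 3.
Only (A, 1) remains, with payoff 6.

6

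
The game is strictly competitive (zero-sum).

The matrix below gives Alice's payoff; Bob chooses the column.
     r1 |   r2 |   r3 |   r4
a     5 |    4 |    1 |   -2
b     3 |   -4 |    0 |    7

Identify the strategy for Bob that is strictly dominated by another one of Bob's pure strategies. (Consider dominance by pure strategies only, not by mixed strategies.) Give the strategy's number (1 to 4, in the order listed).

1

Bob prefers columns that give Alice less. Compare r1 with r2: 4 < 5, -4 < 3.
So r2 strictly dominates r1 for Bob; r1 is strictly dominated.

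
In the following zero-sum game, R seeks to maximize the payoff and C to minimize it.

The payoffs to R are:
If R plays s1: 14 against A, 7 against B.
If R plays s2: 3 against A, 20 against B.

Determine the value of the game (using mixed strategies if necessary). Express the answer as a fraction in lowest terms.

Row minima are 7 and 3, so R's maximin is 7; column maxima are 14 and 20, so C's minimax is 14. These differ, so the equilibrium is in mixed strategies.
Let R play s1 with probability p. C is indifferent when 14p + 3(1−p) = 7p + 20(1−p), giving p = 17/24.
Let C play A with probability q. R is indifferent when 14q + 7(1−q) = 3q + 20(1−q), giving q = 13/24.
The value is 14·(13/24) + (7)·(11/24) = 259/24.

259/24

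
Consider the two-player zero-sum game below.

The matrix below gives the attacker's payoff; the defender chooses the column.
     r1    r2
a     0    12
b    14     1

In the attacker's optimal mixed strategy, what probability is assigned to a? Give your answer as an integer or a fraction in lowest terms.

Row minima are 0 and 1, so the attacker's maximin is 1; column maxima are 14 and 12, so the defender's minimax is 12. These differ, so the equilibrium is in mixed strategies.
Let the attacker play a with probability p. The defender is indifferent when 14(1−p) = 12p + (1−p), giving p = 13/25.

13/25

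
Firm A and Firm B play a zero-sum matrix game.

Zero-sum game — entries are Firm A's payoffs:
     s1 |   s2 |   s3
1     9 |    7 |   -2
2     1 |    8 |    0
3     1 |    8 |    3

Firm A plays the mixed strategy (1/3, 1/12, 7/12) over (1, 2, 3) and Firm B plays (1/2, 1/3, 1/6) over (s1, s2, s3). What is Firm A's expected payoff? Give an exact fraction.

329/72

Against (1/2, 1/3, 1/6), each row's expected payoff is 1: 13/2; 2: 19/6; 3: 11/3.
Taking the (1/3, 1/12, 7/12)-weighted average: (1/3)·(13/2) + (1/12)·(19/6) + (7/12)·(11/3) = 329/72.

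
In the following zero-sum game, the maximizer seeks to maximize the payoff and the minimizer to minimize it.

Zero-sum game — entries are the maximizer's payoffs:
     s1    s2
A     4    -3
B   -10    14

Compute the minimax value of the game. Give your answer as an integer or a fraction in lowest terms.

26/31

Row minima are -3 and -10, so the maximizer's maximin is -3; column maxima are 4 and 14, so the minimizer's minimax is 4. These differ, so the equilibrium is in mixed strategies.
Let the maximizer play A with probability p. The minimizer is indifferent when 4p − 10(1−p) = −3p + 14(1−p), giving p = 24/31.
Let the minimizer play s1 with probability q. The maximizer is indifferent when 4q − 3(1−q) = −10q + 14(1−q), giving q = 17/31.
The value is 4·(17/31) + (-3)·(14/31) = 26/31.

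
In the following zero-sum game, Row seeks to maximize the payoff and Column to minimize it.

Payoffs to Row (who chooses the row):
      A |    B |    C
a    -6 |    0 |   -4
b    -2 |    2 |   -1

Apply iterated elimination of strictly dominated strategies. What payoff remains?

-2

Row a is strictly dominated by row b (-2>-6, 2>0, -1>-4); eliminate a.
Column B is strictly dominated by A for Column (-2<2); eliminate B.
Column C is strictly dominated by A for Column (-2<-1); eliminate C.
Only (b, A) remains, with payoff -2.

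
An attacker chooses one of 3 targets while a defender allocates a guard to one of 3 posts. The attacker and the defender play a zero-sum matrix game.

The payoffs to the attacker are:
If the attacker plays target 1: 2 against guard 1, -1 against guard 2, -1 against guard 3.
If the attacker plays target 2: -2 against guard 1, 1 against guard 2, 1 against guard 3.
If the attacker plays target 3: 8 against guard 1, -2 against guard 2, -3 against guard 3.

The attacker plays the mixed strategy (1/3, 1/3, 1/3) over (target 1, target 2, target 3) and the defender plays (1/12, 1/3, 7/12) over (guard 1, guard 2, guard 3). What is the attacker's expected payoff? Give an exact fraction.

Against (1/12, 1/3, 7/12), each row's expected payoff is target 1: -3/4; target 2: 3/4; target 3: -7/4.
Taking the (1/3, 1/3, 1/3)-weighted average: (1/3)·(-3/4) + (1/3)·(3/4) + (1/3)·(-7/4) = -7/12.

-7/12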